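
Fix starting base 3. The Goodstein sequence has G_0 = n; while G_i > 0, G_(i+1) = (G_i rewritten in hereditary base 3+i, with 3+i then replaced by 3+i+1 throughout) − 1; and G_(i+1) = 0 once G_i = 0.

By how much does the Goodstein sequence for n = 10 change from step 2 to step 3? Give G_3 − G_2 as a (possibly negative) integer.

i=0: 10 = 3^2 + 1 (b=3); 3→4: 4^2 + 1 = 17; 17−1 = 16
i=1: 16 = 4^2 (b=4); 4→5: 5^2 = 25; 25−1 = 24
i=2: 24 = 4·5 + 4 (b=5); 5→6: 4·6 + 4 = 28; 28−1 = 27

3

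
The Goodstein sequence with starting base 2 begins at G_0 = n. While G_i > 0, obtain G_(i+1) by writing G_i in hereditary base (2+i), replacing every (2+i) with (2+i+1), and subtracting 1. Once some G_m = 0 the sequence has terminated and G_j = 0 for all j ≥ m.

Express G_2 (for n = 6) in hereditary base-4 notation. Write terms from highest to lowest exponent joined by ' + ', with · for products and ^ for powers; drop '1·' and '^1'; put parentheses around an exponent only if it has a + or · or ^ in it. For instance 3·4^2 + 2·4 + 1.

4^4 + 1

G_0 = 6. HB_2(6) = 2^2 + 2. Bump = 30. G_1 = 29.
G_1 = 29. HB_3(29) = 3^3 + 2. Bump = 258. G_2 = 257.
G_2 = 257. HB_4(257) = 4^4 + 1. Bump = 3126. G_3 = 3125.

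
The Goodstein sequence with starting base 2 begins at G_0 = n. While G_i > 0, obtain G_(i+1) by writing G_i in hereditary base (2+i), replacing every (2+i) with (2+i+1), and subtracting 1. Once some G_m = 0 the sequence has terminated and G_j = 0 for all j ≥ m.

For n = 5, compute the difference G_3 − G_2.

212

G_0=5  [base 2] 2^2 + 1  →[2↦3]→  3^3 + 1 = 28  −1 ⇒ G_1=27
G_1=27  [base 3] 3^3  →[3↦4]→  4^4 = 256  −1 ⇒ G_2=255
G_2=255  [base 4] 3·4^3 + 3·4^2 + 3·4 + 3  →[4↦5]→  3·5^3 + 3·5^2 + 3·5 + 3 = 468  −1 ⇒ G_3=467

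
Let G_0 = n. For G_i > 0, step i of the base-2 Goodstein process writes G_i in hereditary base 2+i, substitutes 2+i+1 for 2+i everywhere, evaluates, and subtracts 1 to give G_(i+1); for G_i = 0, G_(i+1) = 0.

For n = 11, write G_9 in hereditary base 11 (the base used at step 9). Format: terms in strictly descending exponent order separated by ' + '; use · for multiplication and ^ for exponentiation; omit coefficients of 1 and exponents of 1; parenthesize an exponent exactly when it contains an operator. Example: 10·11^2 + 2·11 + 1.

G_0 = 11. HB_2(11) = 2^(2 + 1) + 2 + 1. Bump = 85. G_1 = 84.
G_1 = 84. HB_3(84) = 3^(3 + 1) + 3. Bump = 1028. G_2 = 1027.
G_2 = 1027. HB_4(1027) = 4^(4 + 1) + 3. Bump = 15628. G_3 = 15627.
G_3 = 15627. HB_5(15627) = 5^(5 + 1) + 2. Bump = 279938. G_4 = 279937.
G_4 = 279937. HB_6(279937) = 6^(6 + 1) + 1. Bump = 5764802. G_5 = 5764801.
G_5 = 5764801. HB_7(5764801) = 7^(7 + 1). Bump = 134217728. G_6 = 134217727.
G_6 = 134217727. HB_8(134217727) = 7·8^8 + 7·8^7 + 7·8^6 + 7·8^5 + 7·8^4 + 7·8^3 + 7·8^2 + 7·8 + 7. Bump = 2749609303. G_7 = 2749609302.
G_7 = 2749609302. HB_9(2749609302) = 7·9^9 + 7·9^7 + 7·9^6 + 7·9^5 + 7·9^4 + 7·9^3 + 7·9^2 + 7·9 + 6. Bump = 70077777776. G_8 = 70077777775.
G_8 = 70077777775. HB_10(70077777775) = 7·10^10 + 7·10^7 + 7·10^6 + 7·10^5 + 7·10^4 + 7·10^3 + 7·10^2 + 7·10 + 5. Bump = 1997331745491. G_9 = 1997331745490.

7·11^11 + 7·11^7 + 7·11^6 + 7·11^5 + 7·11^4 + 7·11^3 + 7·11^2 + 7·11 + 4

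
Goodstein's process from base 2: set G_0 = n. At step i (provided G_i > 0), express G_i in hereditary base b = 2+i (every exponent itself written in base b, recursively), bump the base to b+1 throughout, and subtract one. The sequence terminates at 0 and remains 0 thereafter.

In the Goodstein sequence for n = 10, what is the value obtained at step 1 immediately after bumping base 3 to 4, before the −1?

step 0: 10 = 2^(2 + 1) + 2; sub 3 for 2: 3^(3 + 1) + 3; = 84; G_1 = 84−1 = 83
step 1: 83 = 3^(3 + 1) + 2; sub 4 for 3: 4^(4 + 1) + 2; = 1026; G_2 = 1026−1 = 1025

1026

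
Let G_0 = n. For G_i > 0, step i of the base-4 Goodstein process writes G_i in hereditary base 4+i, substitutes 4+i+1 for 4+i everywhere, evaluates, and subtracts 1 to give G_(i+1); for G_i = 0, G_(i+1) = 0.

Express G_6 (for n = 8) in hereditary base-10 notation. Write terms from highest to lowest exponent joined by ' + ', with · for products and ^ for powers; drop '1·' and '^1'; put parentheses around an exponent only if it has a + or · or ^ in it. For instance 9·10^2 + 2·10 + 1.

[0] 8 ≡ 2·4 (base 4). Lift 5: 10. −1: 9.
[1] 9 ≡ 5 + 4 (base 5). Lift 6: 10. −1: 9.
[2] 9 ≡ 6 + 3 (base 6). Lift 7: 10. −1: 9.
[3] 9 ≡ 7 + 2 (base 7). Lift 8: 10. −1: 9.
[4] 9 ≡ 8 + 1 (base 8). Lift 9: 10. −1: 9.
[5] 9 ≡ 9 (base 9). Lift 10: 10. −1: 9.
[6] 9 ≡ 9 (base 10). Lift 11: 9. −1: 8.

9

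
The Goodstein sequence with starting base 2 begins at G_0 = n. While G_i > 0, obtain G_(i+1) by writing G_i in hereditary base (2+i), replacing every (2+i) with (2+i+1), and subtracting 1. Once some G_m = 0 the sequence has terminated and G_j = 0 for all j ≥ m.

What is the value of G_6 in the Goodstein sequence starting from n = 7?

16777215

step 0: 7 = 2^2 + 2 + 1; sub 3 for 2: 3^3 + 3 + 1; = 31; G_1 = 31−1 = 30
step 1: 30 = 3^3 + 3; sub 4 for 3: 4^4 + 4; = 260; G_2 = 260−1 = 259
step 2: 259 = 4^4 + 3; sub 5 for 4: 5^5 + 3; = 3128; G_3 = 3128−1 = 3127
step 3: 3127 = 5^5 + 2; sub 6 for 5: 6^6 + 2; = 46658; G_4 = 46658−1 = 46657
step 4: 46657 = 6^6 + 1; sub 7 for 6: 7^7 + 1; = 823544; G_5 = 823544−1 = 823543
step 5: 823543 = 7^7; sub 8 for 7: 8^8; = 16777216; G_6 = 16777216−1 = 16777215
step 6: 16777215 = 7·8^7 + 7·8^6 + 7·8^5 + 7·8^4 + 7·8^3 + 7·8^2 + 7·8 + 7; sub 9 for 8: 7·9^7 + 7·9^6 + 7·9^5 + 7·9^4 + 7·9^3 + 7·9^2 + 7·9 + 7; = 37665880; G_7 = 37665880−1 = 37665879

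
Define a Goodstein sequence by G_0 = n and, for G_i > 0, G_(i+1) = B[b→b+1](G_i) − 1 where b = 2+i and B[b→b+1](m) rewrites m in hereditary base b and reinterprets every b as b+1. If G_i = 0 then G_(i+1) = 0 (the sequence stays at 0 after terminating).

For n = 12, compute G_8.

100000000211

base 2: 12 = 2^(2 + 1) + 2^2; at 3: 3^(3 + 1) + 3^3 = 108; next = 107
base 3: 107 = 3^(3 + 1) + 2·3^2 + 2·3 + 2; at 4: 4^(4 + 1) + 2·4^2 + 2·4 + 2 = 1066; next = 1065
base 4: 1065 = 4^(4 + 1) + 2·4^2 + 2·4 + 1; at 5: 5^(5 + 1) + 2·5^2 + 2·5 + 1 = 15686; next = 15685
base 5: 15685 = 5^(5 + 1) + 2·5^2 + 2·5; at 6: 6^(6 + 1) + 2·6^2 + 2·6 = 280020; next = 280019
base 6: 280019 = 6^(6 + 1) + 2·6^2 + 6 + 5; at 7: 7^(7 + 1) + 2·7^2 + 7 + 5 = 5764911; next = 5764910
base 7: 5764910 = 7^(7 + 1) + 2·7^2 + 7 + 4; at 8: 8^(8 + 1) + 2·8^2 + 8 + 4 = 134217868; next = 134217867
base 8: 134217867 = 8^(8 + 1) + 2·8^2 + 8 + 3; at 9: 9^(9 + 1) + 2·9^2 + 9 + 3 = 3486784575; next = 3486784574
base 9: 3486784574 = 9^(9 + 1) + 2·9^2 + 9 + 2; at 10: 10^(10 + 1) + 2·10^2 + 10 + 2 = 100000000212; next = 100000000211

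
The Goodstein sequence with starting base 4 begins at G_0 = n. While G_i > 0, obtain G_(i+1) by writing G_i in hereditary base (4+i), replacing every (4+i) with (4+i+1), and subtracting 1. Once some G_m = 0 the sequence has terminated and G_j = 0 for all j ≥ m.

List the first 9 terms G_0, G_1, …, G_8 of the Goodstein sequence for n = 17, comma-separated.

G_0=17  [base 4] 4^2 + 1  →[4↦5]→  5^2 + 1 = 26  −1 ⇒ G_1=25
G_1=25  [base 5] 5^2  →[5↦6]→  6^2 = 36  −1 ⇒ G_2=35
G_2=35  [base 6] 5·6 + 5  →[6↦7]→  5·7 + 5 = 40  −1 ⇒ G_3=39
G_3=39  [base 7] 5·7 + 4  →[7↦8]→  5·8 + 4 = 44  −1 ⇒ G_4=43
G_4=43  [base 8] 5·8 + 3  →[8↦9]→  5·9 + 3 = 48  −1 ⇒ G_5=47
G_5=47  [base 9] 5·9 + 2  →[9↦10]→  5·10 + 2 = 52  −1 ⇒ G_6=51
G_6=51  [base 10] 5·10 + 1  →[10↦11]→  5·11 + 1 = 56  −1 ⇒ G_7=55
G_7=55  [base 11] 5·11  →[11↦12]→  5·12 = 60  −1 ⇒ G_8=59

17, 25, 35, 39, 43, 47, 51, 55, 59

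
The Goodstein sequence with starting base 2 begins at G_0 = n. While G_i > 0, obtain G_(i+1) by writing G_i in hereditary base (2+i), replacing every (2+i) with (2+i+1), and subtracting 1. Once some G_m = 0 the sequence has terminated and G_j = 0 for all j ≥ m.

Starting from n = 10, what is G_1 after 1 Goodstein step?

83

(0) 10|_2 = 2^(2 + 1) + 2 ↦ 3^(3 + 1) + 3|_3 = 84 ⇒ 83
(1) 83|_3 = 3^(3 + 1) + 2 ↦ 4^(4 + 1) + 2|_4 = 1026 ⇒ 1025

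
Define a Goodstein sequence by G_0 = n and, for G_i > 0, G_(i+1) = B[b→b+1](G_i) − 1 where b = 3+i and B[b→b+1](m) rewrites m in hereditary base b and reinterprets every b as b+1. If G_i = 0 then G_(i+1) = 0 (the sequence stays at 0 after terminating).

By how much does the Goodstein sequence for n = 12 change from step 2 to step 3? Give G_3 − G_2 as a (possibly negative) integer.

i=0: 12 = 3^2 + 3 (b=3); 3→4: 4^2 + 4 = 20; 20−1 = 19
i=1: 19 = 4^2 + 3 (b=4); 4→5: 5^2 + 3 = 28; 28−1 = 27
i=2: 27 = 5^2 + 2 (b=5); 5→6: 6^2 + 2 = 38; 38−1 = 37

10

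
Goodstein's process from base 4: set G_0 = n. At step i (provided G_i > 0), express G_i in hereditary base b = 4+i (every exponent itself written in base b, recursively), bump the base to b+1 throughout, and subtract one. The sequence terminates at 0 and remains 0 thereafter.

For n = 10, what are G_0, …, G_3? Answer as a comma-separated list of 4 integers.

[0] 10 ≡ 2·4 + 2 (base 4). Lift 5: 12. −1: 11.
[1] 11 ≡ 2·5 + 1 (base 5). Lift 6: 13. −1: 12.
[2] 12 ≡ 2·6 (base 6). Lift 7: 14. −1: 13.

10, 11, 12, 13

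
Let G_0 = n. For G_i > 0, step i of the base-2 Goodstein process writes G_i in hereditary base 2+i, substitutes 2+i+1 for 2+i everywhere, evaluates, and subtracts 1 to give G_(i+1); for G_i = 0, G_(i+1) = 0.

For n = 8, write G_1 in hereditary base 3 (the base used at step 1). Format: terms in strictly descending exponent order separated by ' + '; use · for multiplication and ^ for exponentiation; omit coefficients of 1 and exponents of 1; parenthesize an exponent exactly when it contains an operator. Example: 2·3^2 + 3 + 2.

2·3^3 + 2·3^2 + 2·3 + 2

G_0=8  [base 2] 2^(2 + 1)  →[2↦3]→  3^(3 + 1) = 81  −1 ⇒ G_1=80
G_1=80  [base 3] 2·3^3 + 2·3^2 + 2·3 + 2  →[3↦4]→  2·4^4 + 2·4^2 + 2·4 + 2 = 554  −1 ⇒ G_2=553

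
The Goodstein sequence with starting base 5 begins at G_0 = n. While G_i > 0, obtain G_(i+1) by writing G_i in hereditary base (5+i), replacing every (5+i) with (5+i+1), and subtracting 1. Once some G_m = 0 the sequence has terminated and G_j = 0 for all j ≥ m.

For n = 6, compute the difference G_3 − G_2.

[0] 6 ≡ 5 + 1 (base 5). Lift 6: 7. −1: 6.
[1] 6 ≡ 6 (base 6). Lift 7: 7. −1: 6.
[2] 6 ≡ 6 (base 7). Lift 8: 6. −1: 5.

-1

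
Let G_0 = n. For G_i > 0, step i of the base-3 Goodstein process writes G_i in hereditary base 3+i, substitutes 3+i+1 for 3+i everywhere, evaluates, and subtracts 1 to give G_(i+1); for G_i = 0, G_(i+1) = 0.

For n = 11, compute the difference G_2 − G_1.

base 3: 11 = 3^2 + 2; at 4: 4^2 + 2 = 18; next = 17
base 4: 17 = 4^2 + 1; at 5: 5^2 + 1 = 26; next = 25

8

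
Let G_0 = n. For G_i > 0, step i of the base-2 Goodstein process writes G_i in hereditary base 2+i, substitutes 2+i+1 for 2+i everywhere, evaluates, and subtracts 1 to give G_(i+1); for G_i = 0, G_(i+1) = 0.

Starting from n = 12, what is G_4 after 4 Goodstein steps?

i=0: 12 = 2^(2 + 1) + 2^2 (b=2); 2→3: 3^(3 + 1) + 3^3 = 108; 108−1 = 107
i=1: 107 = 3^(3 + 1) + 2·3^2 + 2·3 + 2 (b=3); 3→4: 4^(4 + 1) + 2·4^2 + 2·4 + 2 = 1066; 1066−1 = 1065
i=2: 1065 = 4^(4 + 1) + 2·4^2 + 2·4 + 1 (b=4); 4→5: 5^(5 + 1) + 2·5^2 + 2·5 + 1 = 15686; 15686−1 = 15685
i=3: 15685 = 5^(5 + 1) + 2·5^2 + 2·5 (b=5); 5→6: 6^(6 + 1) + 2·6^2 + 2·6 = 280020; 280020−1 = 280019
i=4: 280019 = 6^(6 + 1) + 2·6^2 + 6 + 5 (b=6); 6→7: 7^(7 + 1) + 2·7^2 + 7 + 5 = 5764911; 5764911−1 = 5764910

280019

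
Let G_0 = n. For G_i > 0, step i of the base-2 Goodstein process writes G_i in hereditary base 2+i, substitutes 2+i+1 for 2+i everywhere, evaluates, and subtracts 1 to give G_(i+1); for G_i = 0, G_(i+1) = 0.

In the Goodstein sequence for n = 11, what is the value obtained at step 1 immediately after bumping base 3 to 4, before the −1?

i=0: 11 = 2^(2 + 1) + 2 + 1 (b=2); 2→3: 3^(3 + 1) + 3 + 1 = 85; 85−1 = 84
i=1: 84 = 3^(3 + 1) + 3 (b=3); 3→4: 4^(4 + 1) + 4 = 1028; 1028−1 = 1027

1028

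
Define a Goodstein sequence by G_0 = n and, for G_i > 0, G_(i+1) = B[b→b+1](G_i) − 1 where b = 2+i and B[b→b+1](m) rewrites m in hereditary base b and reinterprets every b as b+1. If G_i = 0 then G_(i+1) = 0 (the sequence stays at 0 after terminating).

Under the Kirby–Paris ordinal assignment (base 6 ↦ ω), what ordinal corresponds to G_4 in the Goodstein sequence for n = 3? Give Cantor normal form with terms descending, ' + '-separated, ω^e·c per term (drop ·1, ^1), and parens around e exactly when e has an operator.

G_0 = 3. HB_2(3) = 2 + 1. Bump = 4. G_1 = 3.
G_1 = 3. HB_3(3) = 3. Bump = 4. G_2 = 3.
G_2 = 3. HB_4(3) = 3. Bump = 3. G_3 = 2.
G_3 = 2. HB_5(2) = 2. Bump = 2. G_4 = 1.
G_4 = 1. HB_6(1) = 1. Bump = 1. G_5 = 0.

1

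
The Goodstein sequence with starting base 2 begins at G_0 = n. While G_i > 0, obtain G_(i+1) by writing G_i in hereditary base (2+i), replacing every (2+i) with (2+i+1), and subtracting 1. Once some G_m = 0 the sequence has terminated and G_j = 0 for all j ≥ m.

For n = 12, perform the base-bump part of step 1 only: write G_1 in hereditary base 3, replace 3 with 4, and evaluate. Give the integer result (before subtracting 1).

1066

base 2: 12 = 2^(2 + 1) + 2^2; at 3: 3^(3 + 1) + 3^3 = 108; next = 107
base 3: 107 = 3^(3 + 1) + 2·3^2 + 2·3 + 2; at 4: 4^(4 + 1) + 2·4^2 + 2·4 + 2 = 1066; next = 1065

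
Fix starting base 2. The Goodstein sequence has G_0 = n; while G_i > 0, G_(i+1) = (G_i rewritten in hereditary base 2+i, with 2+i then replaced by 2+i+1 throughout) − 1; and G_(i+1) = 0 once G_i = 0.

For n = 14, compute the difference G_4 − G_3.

G_0=14  [base 2] 2^(2 + 1) + 2^2 + 2  →[2↦3]→  3^(3 + 1) + 3^3 + 3 = 111  −1 ⇒ G_1=110
G_1=110  [base 3] 3^(3 + 1) + 3^3 + 2  →[3↦4]→  4^(4 + 1) + 4^4 + 2 = 1282  −1 ⇒ G_2=1281
G_2=1281  [base 4] 4^(4 + 1) + 4^4 + 1  →[4↦5]→  5^(5 + 1) + 5^5 + 1 = 18751  −1 ⇒ G_3=18750
G_3=18750  [base 5] 5^(5 + 1) + 5^5  →[5↦6]→  6^(6 + 1) + 6^6 = 326592  −1 ⇒ G_4=326591

307841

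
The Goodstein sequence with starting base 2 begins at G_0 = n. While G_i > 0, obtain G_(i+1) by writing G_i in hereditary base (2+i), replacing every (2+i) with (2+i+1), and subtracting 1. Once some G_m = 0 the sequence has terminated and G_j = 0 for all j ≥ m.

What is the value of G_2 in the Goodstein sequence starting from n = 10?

10 —HB2→ 2^(2 + 1) + 2 —bump→ 3^(3 + 1) + 3 = 84 —(−1)→ 83
83 —HB3→ 3^(3 + 1) + 2 —bump→ 4^(4 + 1) + 2 = 1026 —(−1)→ 1025

1025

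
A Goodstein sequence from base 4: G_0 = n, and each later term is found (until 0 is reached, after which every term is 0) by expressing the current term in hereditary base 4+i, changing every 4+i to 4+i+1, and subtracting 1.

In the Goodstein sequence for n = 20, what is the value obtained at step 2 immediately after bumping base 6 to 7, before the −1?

(0) 20|_4 = 4^2 + 4 ↦ 5^2 + 5|_5 = 30 ⇒ 29
(1) 29|_5 = 5^2 + 4 ↦ 6^2 + 4|_6 = 40 ⇒ 39

52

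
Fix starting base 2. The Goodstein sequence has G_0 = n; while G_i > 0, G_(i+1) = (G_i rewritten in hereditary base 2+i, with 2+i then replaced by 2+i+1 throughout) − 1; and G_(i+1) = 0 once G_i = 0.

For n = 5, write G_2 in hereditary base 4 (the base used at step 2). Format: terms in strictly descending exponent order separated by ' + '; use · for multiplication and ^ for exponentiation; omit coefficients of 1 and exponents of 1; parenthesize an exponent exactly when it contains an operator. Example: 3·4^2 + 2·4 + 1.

3·4^3 + 3·4^2 + 3·4 + 3

G_0 = 5. HB_2(5) = 2^2 + 1. Bump = 28. G_1 = 27.
G_1 = 27. HB_3(27) = 3^3. Bump = 256. G_2 = 255.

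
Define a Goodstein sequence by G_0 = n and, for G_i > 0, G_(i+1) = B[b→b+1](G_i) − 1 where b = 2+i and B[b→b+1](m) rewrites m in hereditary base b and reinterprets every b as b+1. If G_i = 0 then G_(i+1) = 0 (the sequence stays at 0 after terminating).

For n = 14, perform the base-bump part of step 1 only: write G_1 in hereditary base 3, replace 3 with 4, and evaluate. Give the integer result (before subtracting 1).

1282

14 —HB2→ 2^(2 + 1) + 2^2 + 2 —bump→ 3^(3 + 1) + 3^3 + 3 = 111 —(−1)→ 110
110 —HB3→ 3^(3 + 1) + 3^3 + 2 —bump→ 4^(4 + 1) + 4^4 + 2 = 1282 —(−1)→ 1281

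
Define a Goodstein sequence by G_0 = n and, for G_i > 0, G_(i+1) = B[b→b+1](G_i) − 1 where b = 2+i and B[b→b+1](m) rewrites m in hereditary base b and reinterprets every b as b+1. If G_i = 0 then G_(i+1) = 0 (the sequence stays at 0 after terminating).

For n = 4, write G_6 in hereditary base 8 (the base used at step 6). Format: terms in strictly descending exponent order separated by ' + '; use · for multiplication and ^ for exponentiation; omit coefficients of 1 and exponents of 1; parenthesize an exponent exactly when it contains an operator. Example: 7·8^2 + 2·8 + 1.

2·8^2 + 8 + 3

4 —HB2→ 2^2 —bump→ 3^3 = 27 —(−1)→ 26
26 —HB3→ 2·3^2 + 2·3 + 2 —bump→ 2·4^2 + 2·4 + 2 = 42 —(−1)→ 41
41 —HB4→ 2·4^2 + 2·4 + 1 —bump→ 2·5^2 + 2·5 + 1 = 61 —(−1)→ 60
60 —HB5→ 2·5^2 + 2·5 —bump→ 2·6^2 + 2·6 = 84 —(−1)→ 83
83 —HB6→ 2·6^2 + 6 + 5 —bump→ 2·7^2 + 7 + 5 = 110 —(−1)→ 109
109 —HB7→ 2·7^2 + 7 + 4 —bump→ 2·8^2 + 8 + 4 = 140 —(−1)→ 139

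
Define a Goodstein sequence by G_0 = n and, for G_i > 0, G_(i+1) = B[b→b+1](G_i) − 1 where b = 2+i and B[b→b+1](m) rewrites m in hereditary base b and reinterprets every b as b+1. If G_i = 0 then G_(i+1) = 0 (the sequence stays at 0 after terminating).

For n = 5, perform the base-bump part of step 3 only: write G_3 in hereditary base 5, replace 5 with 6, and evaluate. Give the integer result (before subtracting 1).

776

base 2: 5 = 2^2 + 1; at 3: 3^3 + 1 = 28; next = 27
base 3: 27 = 3^3; at 4: 4^4 = 256; next = 255
base 4: 255 = 3·4^3 + 3·4^2 + 3·4 + 3; at 5: 3·5^3 + 3·5^2 + 3·5 + 3 = 468; next = 467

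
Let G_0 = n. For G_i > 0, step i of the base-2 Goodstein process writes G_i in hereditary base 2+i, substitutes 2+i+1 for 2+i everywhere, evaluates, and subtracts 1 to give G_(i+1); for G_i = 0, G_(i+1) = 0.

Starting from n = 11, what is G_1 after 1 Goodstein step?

G_0=11  [base 2] 2^(2 + 1) + 2 + 1  →[2↦3]→  3^(3 + 1) + 3 + 1 = 85  −1 ⇒ G_1=84
G_1=84  [base 3] 3^(3 + 1) + 3  →[3↦4]→  4^(4 + 1) + 4 = 1028  −1 ⇒ G_2=1027

84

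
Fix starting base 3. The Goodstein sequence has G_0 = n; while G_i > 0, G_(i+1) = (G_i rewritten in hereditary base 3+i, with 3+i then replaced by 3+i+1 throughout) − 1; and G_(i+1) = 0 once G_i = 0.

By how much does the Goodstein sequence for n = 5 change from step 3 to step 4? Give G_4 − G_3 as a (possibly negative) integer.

-1

(0) 5|_3 = 3 + 2 ↦ 4 + 2|_4 = 6 ⇒ 5
(1) 5|_4 = 4 + 1 ↦ 5 + 1|_5 = 6 ⇒ 5
(2) 5|_5 = 5 ↦ 6|_6 = 6 ⇒ 5
(3) 5|_6 = 5 ↦ 5|_7 = 5 ⇒ 4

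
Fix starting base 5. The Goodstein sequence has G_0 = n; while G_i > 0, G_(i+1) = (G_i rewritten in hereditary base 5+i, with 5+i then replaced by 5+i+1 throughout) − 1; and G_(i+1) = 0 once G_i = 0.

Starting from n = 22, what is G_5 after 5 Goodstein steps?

G_0 = 22. HB_5(22) = 4·5 + 2. Bump = 26. G_1 = 25.
G_1 = 25. HB_6(25) = 4·6 + 1. Bump = 29. G_2 = 28.
G_2 = 28. HB_7(28) = 4·7. Bump = 32. G_3 = 31.
G_3 = 31. HB_8(31) = 3·8 + 7. Bump = 34. G_4 = 33.
G_4 = 33. HB_9(33) = 3·9 + 6. Bump = 36. G_5 = 35.
G_5 = 35. HB_10(35) = 3·10 + 5. Bump = 38. G_6 = 37.

35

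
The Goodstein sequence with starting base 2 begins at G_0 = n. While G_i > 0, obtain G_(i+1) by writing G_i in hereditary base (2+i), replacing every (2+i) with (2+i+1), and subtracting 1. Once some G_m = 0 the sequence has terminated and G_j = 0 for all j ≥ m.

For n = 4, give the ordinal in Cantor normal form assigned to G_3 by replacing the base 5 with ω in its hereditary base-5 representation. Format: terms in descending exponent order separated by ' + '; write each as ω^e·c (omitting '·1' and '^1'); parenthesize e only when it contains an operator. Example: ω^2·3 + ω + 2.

step 0: 4 = 2^2; sub 3 for 2: 3^3; = 27; G_1 = 27−1 = 26
step 1: 26 = 2·3^2 + 2·3 + 2; sub 4 for 3: 2·4^2 + 2·4 + 2; = 42; G_2 = 42−1 = 41
step 2: 41 = 2·4^2 + 2·4 + 1; sub 5 for 4: 2·5^2 + 2·5 + 1; = 61; G_3 = 61−1 = 60
step 3: 60 = 2·5^2 + 2·5; sub 6 for 5: 2·6^2 + 2·6; = 84; G_4 = 84−1 = 83

ω^2·2 + ω·2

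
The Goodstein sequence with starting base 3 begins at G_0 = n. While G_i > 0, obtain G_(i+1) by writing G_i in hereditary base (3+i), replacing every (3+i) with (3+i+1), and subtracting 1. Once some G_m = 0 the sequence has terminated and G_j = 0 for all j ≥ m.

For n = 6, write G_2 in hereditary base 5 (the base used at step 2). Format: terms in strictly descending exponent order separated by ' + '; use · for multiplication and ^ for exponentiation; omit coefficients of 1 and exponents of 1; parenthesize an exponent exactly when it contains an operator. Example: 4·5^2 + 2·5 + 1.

i=0: 6 = 2·3 (b=3); 3→4: 2·4 = 8; 8−1 = 7
i=1: 7 = 4 + 3 (b=4); 4→5: 5 + 3 = 8; 8−1 = 7
i=2: 7 = 5 + 2 (b=5); 5→6: 6 + 2 = 8; 8−1 = 7

5 + 2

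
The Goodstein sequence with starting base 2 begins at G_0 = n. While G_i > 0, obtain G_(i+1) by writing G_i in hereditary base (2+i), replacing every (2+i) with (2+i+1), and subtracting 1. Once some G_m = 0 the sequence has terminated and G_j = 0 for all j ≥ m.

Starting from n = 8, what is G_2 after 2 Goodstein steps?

553

i=0: 8 = 2^(2 + 1) (b=2); 2→3: 3^(3 + 1) = 81; 81−1 = 80
i=1: 80 = 2·3^3 + 2·3^2 + 2·3 + 2 (b=3); 3→4: 2·4^4 + 2·4^2 + 2·4 + 2 = 554; 554−1 = 553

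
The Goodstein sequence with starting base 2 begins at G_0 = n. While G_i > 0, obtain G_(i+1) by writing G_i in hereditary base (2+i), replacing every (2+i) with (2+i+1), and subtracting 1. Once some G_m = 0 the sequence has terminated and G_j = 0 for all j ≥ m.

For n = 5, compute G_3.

467

G_0 = 5. HB_2(5) = 2^2 + 1. Bump = 28. G_1 = 27.
G_1 = 27. HB_3(27) = 3^3. Bump = 256. G_2 = 255.
G_2 = 255. HB_4(255) = 3·4^3 + 3·4^2 + 3·4 + 3. Bump = 468. G_3 = 467.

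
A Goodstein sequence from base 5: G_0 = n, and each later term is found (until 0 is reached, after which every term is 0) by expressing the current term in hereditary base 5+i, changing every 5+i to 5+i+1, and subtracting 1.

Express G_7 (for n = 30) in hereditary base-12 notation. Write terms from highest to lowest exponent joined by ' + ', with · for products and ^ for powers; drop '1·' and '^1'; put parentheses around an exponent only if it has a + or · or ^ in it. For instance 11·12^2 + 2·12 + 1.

11·12 + 11

base 5: 30 = 5^2 + 5; at 6: 6^2 + 6 = 42; next = 41
base 6: 41 = 6^2 + 5; at 7: 7^2 + 5 = 54; next = 53
base 7: 53 = 7^2 + 4; at 8: 8^2 + 4 = 68; next = 67
base 8: 67 = 8^2 + 3; at 9: 9^2 + 3 = 84; next = 83
base 9: 83 = 9^2 + 2; at 10: 10^2 + 2 = 102; next = 101
base 10: 101 = 10^2 + 1; at 11: 11^2 + 1 = 122; next = 121
base 11: 121 = 11^2; at 12: 12^2 = 144; next = 143
base 12: 143 = 11·12 + 11; at 13: 11·13 + 11 = 154; next = 153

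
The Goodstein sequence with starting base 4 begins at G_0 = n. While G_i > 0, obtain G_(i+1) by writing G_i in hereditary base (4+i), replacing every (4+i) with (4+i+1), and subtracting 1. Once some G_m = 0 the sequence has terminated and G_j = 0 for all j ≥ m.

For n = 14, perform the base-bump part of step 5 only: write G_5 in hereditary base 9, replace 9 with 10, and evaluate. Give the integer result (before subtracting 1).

24

14 —HB4→ 3·4 + 2 —bump→ 3·5 + 2 = 17 —(−1)→ 16
16 —HB5→ 3·5 + 1 —bump→ 3·6 + 1 = 19 —(−1)→ 18
18 —HB6→ 3·6 —bump→ 3·7 = 21 —(−1)→ 20
20 —HB7→ 2·7 + 6 —bump→ 2·8 + 6 = 22 —(−1)→ 21
21 —HB8→ 2·8 + 5 —bump→ 2·9 + 5 = 23 —(−1)→ 22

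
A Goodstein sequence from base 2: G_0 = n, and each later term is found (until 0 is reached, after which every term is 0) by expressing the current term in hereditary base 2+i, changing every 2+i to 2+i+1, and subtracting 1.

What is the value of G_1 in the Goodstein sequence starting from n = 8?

(0) 8|_2 = 2^(2 + 1) ↦ 3^(3 + 1)|_3 = 81 ⇒ 80
(1) 80|_3 = 2·3^3 + 2·3^2 + 2·3 + 2 ↦ 2·4^4 + 2·4^2 + 2·4 + 2|_4 = 554 ⇒ 553

80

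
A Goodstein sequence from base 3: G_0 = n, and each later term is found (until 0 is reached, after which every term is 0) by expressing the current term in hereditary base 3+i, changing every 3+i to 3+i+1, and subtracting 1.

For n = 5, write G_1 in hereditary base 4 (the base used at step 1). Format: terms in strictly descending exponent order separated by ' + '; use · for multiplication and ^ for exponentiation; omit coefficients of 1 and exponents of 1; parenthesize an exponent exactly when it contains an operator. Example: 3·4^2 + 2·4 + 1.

4 + 1

(0) 5|_3 = 3 + 2 ↦ 4 + 2|_4 = 6 ⇒ 5
(1) 5|_4 = 4 + 1 ↦ 5 + 1|_5 = 6 ⇒ 5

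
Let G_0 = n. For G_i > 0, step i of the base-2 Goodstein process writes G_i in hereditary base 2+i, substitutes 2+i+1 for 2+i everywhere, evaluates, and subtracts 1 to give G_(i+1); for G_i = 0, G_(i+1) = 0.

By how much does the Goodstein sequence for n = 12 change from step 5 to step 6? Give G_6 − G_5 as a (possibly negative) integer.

G_0=12  [base 2] 2^(2 + 1) + 2^2  →[2↦3]→  3^(3 + 1) + 3^3 = 108  −1 ⇒ G_1=107
G_1=107  [base 3] 3^(3 + 1) + 2·3^2 + 2·3 + 2  →[3↦4]→  4^(4 + 1) + 2·4^2 + 2·4 + 2 = 1066  −1 ⇒ G_2=1065
G_2=1065  [base 4] 4^(4 + 1) + 2·4^2 + 2·4 + 1  →[4↦5]→  5^(5 + 1) + 2·5^2 + 2·5 + 1 = 15686  −1 ⇒ G_3=15685
G_3=15685  [base 5] 5^(5 + 1) + 2·5^2 + 2·5  →[5↦6]→  6^(6 + 1) + 2·6^2 + 2·6 = 280020  −1 ⇒ G_4=280019
G_4=280019  [base 6] 6^(6 + 1) + 2·6^2 + 6 + 5  →[6↦7]→  7^(7 + 1) + 2·7^2 + 7 + 5 = 5764911  −1 ⇒ G_5=5764910
G_5=5764910  [base 7] 7^(7 + 1) + 2·7^2 + 7 + 4  →[7↦8]→  8^(8 + 1) + 2·8^2 + 8 + 4 = 134217868  −1 ⇒ G_6=134217867

128452957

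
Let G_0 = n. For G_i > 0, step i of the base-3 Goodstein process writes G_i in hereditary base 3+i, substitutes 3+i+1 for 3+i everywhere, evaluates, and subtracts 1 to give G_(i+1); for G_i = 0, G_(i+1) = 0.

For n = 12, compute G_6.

69

step 0: 12 = 3^2 + 3; sub 4 for 3: 4^2 + 4; = 20; G_1 = 20−1 = 19
step 1: 19 = 4^2 + 3; sub 5 for 4: 5^2 + 3; = 28; G_2 = 28−1 = 27
step 2: 27 = 5^2 + 2; sub 6 for 5: 6^2 + 2; = 38; G_3 = 38−1 = 37
step 3: 37 = 6^2 + 1; sub 7 for 6: 7^2 + 1; = 50; G_4 = 50−1 = 49
step 4: 49 = 7^2; sub 8 for 7: 8^2; = 64; G_5 = 64−1 = 63
step 5: 63 = 7·8 + 7; sub 9 for 8: 7·9 + 7; = 70; G_6 = 70−1 = 69
step 6: 69 = 7·9 + 6; sub 10 for 9: 7·10 + 6; = 76; G_7 = 76−1 = 75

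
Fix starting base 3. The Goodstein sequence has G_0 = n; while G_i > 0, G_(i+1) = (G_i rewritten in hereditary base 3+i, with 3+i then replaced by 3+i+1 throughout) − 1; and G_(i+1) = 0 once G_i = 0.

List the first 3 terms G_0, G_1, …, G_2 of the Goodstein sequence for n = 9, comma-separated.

[0] 9 ≡ 3^2 (base 3). Lift 4: 16. −1: 15.
[1] 15 ≡ 3·4 + 3 (base 4). Lift 5: 18. −1: 17.

9, 15, 17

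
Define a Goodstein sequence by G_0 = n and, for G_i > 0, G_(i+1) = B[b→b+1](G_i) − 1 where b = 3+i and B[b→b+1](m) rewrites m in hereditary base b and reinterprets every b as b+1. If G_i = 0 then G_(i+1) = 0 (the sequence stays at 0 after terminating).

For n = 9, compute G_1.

(0) 9|_3 = 3^2 ↦ 4^2|_4 = 16 ⇒ 15
(1) 15|_4 = 3·4 + 3 ↦ 3·5 + 3|_5 = 18 ⇒ 17

15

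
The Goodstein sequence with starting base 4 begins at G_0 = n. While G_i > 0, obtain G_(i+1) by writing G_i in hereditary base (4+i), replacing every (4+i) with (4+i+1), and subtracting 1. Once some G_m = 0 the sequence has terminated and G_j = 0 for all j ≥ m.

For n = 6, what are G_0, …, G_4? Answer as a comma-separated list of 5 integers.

G_0 = 6. HB_4(6) = 4 + 2. Bump = 7. G_1 = 6.
G_1 = 6. HB_5(6) = 5 + 1. Bump = 7. G_2 = 6.
G_2 = 6. HB_6(6) = 6. Bump = 7. G_3 = 6.
G_3 = 6. HB_7(6) = 6. Bump = 6. G_4 = 5.

6, 6, 6, 6, 5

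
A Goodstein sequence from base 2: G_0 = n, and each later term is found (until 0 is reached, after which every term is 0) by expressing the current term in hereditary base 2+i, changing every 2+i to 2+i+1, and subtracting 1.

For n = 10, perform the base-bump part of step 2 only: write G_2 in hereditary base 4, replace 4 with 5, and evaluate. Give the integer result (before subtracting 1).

base 2: 10 = 2^(2 + 1) + 2; at 3: 3^(3 + 1) + 3 = 84; next = 83
base 3: 83 = 3^(3 + 1) + 2; at 4: 4^(4 + 1) + 2 = 1026; next = 1025

15626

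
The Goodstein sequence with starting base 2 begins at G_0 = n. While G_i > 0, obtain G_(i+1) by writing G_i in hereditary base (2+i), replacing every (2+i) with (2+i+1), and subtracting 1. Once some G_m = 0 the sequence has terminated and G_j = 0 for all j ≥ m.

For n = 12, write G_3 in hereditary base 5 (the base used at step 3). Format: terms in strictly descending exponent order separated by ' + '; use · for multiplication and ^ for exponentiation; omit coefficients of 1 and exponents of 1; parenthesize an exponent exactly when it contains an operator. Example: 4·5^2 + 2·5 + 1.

5^(5 + 1) + 2·5^2 + 2·5

base 2: 12 = 2^(2 + 1) + 2^2; at 3: 3^(3 + 1) + 3^3 = 108; next = 107
base 3: 107 = 3^(3 + 1) + 2·3^2 + 2·3 + 2; at 4: 4^(4 + 1) + 2·4^2 + 2·4 + 2 = 1066; next = 1065
base 4: 1065 = 4^(4 + 1) + 2·4^2 + 2·4 + 1; at 5: 5^(5 + 1) + 2·5^2 + 2·5 + 1 = 15686; next = 15685
base 5: 15685 = 5^(5 + 1) + 2·5^2 + 2·5; at 6: 6^(6 + 1) + 2·6^2 + 2·6 = 280020; next = 280019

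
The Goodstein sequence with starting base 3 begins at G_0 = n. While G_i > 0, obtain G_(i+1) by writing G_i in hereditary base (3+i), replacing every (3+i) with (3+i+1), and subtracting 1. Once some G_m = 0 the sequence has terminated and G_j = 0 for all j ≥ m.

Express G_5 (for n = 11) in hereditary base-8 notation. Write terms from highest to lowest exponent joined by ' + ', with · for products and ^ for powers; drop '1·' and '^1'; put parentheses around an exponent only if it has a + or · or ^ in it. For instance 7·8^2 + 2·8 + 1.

G_0=11  [base 3] 3^2 + 2  →[3↦4]→  4^2 + 2 = 18  −1 ⇒ G_1=17
G_1=17  [base 4] 4^2 + 1  →[4↦5]→  5^2 + 1 = 26  −1 ⇒ G_2=25
G_2=25  [base 5] 5^2  →[5↦6]→  6^2 = 36  −1 ⇒ G_3=35
G_3=35  [base 6] 5·6 + 5  →[6↦7]→  5·7 + 5 = 40  −1 ⇒ G_4=39
G_4=39  [base 7] 5·7 + 4  →[7↦8]→  5·8 + 4 = 44  −1 ⇒ G_5=43

5·8 + 3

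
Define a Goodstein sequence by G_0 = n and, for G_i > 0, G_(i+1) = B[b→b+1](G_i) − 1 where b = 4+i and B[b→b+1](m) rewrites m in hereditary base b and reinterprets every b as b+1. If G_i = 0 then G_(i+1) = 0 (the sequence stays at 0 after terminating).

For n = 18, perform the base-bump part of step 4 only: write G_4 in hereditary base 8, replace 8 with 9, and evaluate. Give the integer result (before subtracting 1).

59

G_0 = 18. HB_4(18) = 4^2 + 2. Bump = 27. G_1 = 26.
G_1 = 26. HB_5(26) = 5^2 + 1. Bump = 37. G_2 = 36.
G_2 = 36. HB_6(36) = 6^2. Bump = 49. G_3 = 48.
G_3 = 48. HB_7(48) = 6·7 + 6. Bump = 54. G_4 = 53.
G_4 = 53. HB_8(53) = 6·8 + 5. Bump = 59. G_5 = 58.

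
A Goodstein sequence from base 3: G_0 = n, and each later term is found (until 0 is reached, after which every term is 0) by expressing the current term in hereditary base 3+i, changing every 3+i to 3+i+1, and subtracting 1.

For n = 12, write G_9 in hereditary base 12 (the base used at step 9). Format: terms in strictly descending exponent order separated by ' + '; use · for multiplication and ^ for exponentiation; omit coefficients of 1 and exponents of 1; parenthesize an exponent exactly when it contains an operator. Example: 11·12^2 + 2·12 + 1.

base 3: 12 = 3^2 + 3; at 4: 4^2 + 4 = 20; next = 19
base 4: 19 = 4^2 + 3; at 5: 5^2 + 3 = 28; next = 27
base 5: 27 = 5^2 + 2; at 6: 6^2 + 2 = 38; next = 37
base 6: 37 = 6^2 + 1; at 7: 7^2 + 1 = 50; next = 49
base 7: 49 = 7^2; at 8: 8^2 = 64; next = 63
base 8: 63 = 7·8 + 7; at 9: 7·9 + 7 = 70; next = 69
base 9: 69 = 7·9 + 6; at 10: 7·10 + 6 = 76; next = 75
base 10: 75 = 7·10 + 5; at 11: 7·11 + 5 = 82; next = 81
base 11: 81 = 7·11 + 4; at 12: 7·12 + 4 = 88; next = 87

7·12 + 3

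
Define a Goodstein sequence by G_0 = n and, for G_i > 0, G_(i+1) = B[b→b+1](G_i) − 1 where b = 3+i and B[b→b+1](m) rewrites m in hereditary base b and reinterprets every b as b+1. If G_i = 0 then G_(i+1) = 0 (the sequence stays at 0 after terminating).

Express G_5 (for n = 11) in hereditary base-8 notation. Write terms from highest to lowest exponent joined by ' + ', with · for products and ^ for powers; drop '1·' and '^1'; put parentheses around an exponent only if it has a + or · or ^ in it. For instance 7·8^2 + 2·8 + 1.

5·8 + 3

step 0: 11 = 3^2 + 2; sub 4 for 3: 4^2 + 2; = 18; G_1 = 18−1 = 17
step 1: 17 = 4^2 + 1; sub 5 for 4: 5^2 + 1; = 26; G_2 = 26−1 = 25
step 2: 25 = 5^2; sub 6 for 5: 6^2; = 36; G_3 = 36−1 = 35
step 3: 35 = 5·6 + 5; sub 7 for 6: 5·7 + 5; = 40; G_4 = 40−1 = 39
step 4: 39 = 5·7 + 4; sub 8 for 7: 5·8 + 4; = 44; G_5 = 44−1 = 43
step 5: 43 = 5·8 + 3; sub 9 for 8: 5·9 + 3; = 48; G_6 = 48−1 = 47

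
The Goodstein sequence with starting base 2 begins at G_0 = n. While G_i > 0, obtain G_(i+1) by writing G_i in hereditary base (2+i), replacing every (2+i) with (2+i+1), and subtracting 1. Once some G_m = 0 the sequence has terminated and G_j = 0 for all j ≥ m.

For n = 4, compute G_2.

41

base 2: 4 = 2^2; at 3: 3^3 = 27; next = 26
base 3: 26 = 2·3^2 + 2·3 + 2; at 4: 2·4^2 + 2·4 + 2 = 42; next = 41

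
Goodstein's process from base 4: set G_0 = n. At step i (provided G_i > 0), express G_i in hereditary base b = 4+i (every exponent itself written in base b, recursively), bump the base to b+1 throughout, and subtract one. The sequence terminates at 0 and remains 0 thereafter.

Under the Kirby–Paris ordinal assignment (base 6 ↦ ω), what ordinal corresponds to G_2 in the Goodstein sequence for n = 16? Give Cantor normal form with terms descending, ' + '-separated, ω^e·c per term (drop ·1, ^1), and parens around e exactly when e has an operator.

ω·4 + 3

G_0 = 16. HB_4(16) = 4^2. Bump = 25. G_1 = 24.
G_1 = 24. HB_5(24) = 4·5 + 4. Bump = 28. G_2 = 27.
G_2 = 27. HB_6(27) = 4·6 + 3. Bump = 31. G_3 = 30.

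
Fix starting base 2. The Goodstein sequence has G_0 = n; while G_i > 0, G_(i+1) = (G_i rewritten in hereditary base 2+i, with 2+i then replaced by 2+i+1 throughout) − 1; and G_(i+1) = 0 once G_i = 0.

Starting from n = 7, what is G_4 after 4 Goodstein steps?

G_0=7  [base 2] 2^2 + 2 + 1  →[2↦3]→  3^3 + 3 + 1 = 31  −1 ⇒ G_1=30
G_1=30  [base 3] 3^3 + 3  →[3↦4]→  4^4 + 4 = 260  −1 ⇒ G_2=259
G_2=259  [base 4] 4^4 + 3  →[4↦5]→  5^5 + 3 = 3128  −1 ⇒ G_3=3127
G_3=3127  [base 5] 5^5 + 2  →[5↦6]→  6^6 + 2 = 46658  −1 ⇒ G_4=46657

46657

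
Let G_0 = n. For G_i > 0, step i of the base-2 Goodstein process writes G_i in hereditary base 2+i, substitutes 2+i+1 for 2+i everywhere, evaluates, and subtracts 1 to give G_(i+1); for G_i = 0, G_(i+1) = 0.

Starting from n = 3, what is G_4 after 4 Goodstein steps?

G_0=3  [base 2] 2 + 1  →[2↦3]→  3 + 1 = 4  −1 ⇒ G_1=3
G_1=3  [base 3] 3  →[3↦4]→  4 = 4  −1 ⇒ G_2=3
G_2=3  [base 4] 3  →[4↦5]→  3 = 3  −1 ⇒ G_3=2
G_3=2  [base 5] 2  →[5↦6]→  2 = 2  −1 ⇒ G_4=1
G_4=1  [base 6] 1  →[6↦7]→  1 = 1  −1 ⇒ G_5=0

1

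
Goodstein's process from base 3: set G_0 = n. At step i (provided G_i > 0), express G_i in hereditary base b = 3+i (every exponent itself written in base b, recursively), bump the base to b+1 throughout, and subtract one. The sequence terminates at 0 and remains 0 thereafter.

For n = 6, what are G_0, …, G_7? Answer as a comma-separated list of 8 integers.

G_0 = 6. HB_3(6) = 2·3. Bump = 8. G_1 = 7.
G_1 = 7. HB_4(7) = 4 + 3. Bump = 8. G_2 = 7.
G_2 = 7. HB_5(7) = 5 + 2. Bump = 8. G_3 = 7.
G_3 = 7. HB_6(7) = 6 + 1. Bump = 8. G_4 = 7.
G_4 = 7. HB_7(7) = 7. Bump = 8. G_5 = 7.
G_5 = 7. HB_8(7) = 7. Bump = 7. G_6 = 6.
G_6 = 6. HB_9(6) = 6. Bump = 6. G_7 = 5.

6, 7, 7, 7, 7, 7, 6, 5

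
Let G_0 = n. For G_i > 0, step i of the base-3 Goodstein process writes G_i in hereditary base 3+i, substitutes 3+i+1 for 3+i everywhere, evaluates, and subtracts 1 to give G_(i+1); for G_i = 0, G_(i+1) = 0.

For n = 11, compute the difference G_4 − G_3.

step 0: 11 = 3^2 + 2; sub 4 for 3: 4^2 + 2; = 18; G_1 = 18−1 = 17
step 1: 17 = 4^2 + 1; sub 5 for 4: 5^2 + 1; = 26; G_2 = 26−1 = 25
step 2: 25 = 5^2; sub 6 for 5: 6^2; = 36; G_3 = 36−1 = 35
step 3: 35 = 5·6 + 5; sub 7 for 6: 5·7 + 5; = 40; G_4 = 40−1 = 39

4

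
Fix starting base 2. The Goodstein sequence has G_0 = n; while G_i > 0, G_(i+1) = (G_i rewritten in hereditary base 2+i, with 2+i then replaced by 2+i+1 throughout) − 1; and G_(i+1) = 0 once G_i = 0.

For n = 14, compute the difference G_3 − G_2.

17469

step 0: 14 = 2^(2 + 1) + 2^2 + 2; sub 3 for 2: 3^(3 + 1) + 3^3 + 3; = 111; G_1 = 111−1 = 110
step 1: 110 = 3^(3 + 1) + 3^3 + 2; sub 4 for 3: 4^(4 + 1) + 4^4 + 2; = 1282; G_2 = 1282−1 = 1281
step 2: 1281 = 4^(4 + 1) + 4^4 + 1; sub 5 for 4: 5^(5 + 1) + 5^5 + 1; = 18751; G_3 = 18751−1 = 18750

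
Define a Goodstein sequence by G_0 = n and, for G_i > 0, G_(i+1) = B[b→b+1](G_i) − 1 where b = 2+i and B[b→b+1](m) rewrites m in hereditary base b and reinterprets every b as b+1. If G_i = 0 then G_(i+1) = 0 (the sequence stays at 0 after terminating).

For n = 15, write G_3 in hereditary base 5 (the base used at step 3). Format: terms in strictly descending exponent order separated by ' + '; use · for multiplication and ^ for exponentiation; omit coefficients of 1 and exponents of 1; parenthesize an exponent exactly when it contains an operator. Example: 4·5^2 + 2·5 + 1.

15 —HB2→ 2^(2 + 1) + 2^2 + 2 + 1 —bump→ 3^(3 + 1) + 3^3 + 3 + 1 = 112 —(−1)→ 111
111 —HB3→ 3^(3 + 1) + 3^3 + 3 —bump→ 4^(4 + 1) + 4^4 + 4 = 1284 —(−1)→ 1283
1283 —HB4→ 4^(4 + 1) + 4^4 + 3 —bump→ 5^(5 + 1) + 5^5 + 3 = 18753 —(−1)→ 18752

5^(5 + 1) + 5^5 + 2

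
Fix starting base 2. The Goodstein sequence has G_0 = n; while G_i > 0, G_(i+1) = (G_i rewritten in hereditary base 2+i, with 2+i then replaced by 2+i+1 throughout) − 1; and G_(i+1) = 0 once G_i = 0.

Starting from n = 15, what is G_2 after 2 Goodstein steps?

i=0: 15 = 2^(2 + 1) + 2^2 + 2 + 1 (b=2); 2→3: 3^(3 + 1) + 3^3 + 3 + 1 = 112; 112−1 = 111
i=1: 111 = 3^(3 + 1) + 3^3 + 3 (b=3); 3→4: 4^(4 + 1) + 4^4 + 4 = 1284; 1284−1 = 1283

1283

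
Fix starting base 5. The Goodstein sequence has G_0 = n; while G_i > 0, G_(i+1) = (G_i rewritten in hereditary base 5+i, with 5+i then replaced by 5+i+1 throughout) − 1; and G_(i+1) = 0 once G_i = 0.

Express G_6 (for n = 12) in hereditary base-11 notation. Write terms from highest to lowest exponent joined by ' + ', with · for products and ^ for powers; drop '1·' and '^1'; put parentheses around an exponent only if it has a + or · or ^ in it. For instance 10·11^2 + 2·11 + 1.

11 + 4

12 —HB5→ 2·5 + 2 —bump→ 2·6 + 2 = 14 —(−1)→ 13
13 —HB6→ 2·6 + 1 —bump→ 2·7 + 1 = 15 —(−1)→ 14
14 —HB7→ 2·7 —bump→ 2·8 = 16 —(−1)→ 15
15 —HB8→ 8 + 7 —bump→ 9 + 7 = 16 —(−1)→ 15
15 —HB9→ 9 + 6 —bump→ 10 + 6 = 16 —(−1)→ 15
15 —HB10→ 10 + 5 —bump→ 11 + 5 = 16 —(−1)→ 15
15 —HB11→ 11 + 4 —bump→ 12 + 4 = 16 —(−1)→ 15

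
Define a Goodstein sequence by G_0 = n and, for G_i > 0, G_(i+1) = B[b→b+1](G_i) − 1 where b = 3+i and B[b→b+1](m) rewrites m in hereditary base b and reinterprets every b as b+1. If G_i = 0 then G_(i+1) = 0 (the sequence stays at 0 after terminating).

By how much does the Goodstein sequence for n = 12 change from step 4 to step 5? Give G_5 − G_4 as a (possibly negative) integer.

12 —HB3→ 3^2 + 3 —bump→ 4^2 + 4 = 20 —(−1)→ 19
19 —HB4→ 4^2 + 3 —bump→ 5^2 + 3 = 28 —(−1)→ 27
27 —HB5→ 5^2 + 2 —bump→ 6^2 + 2 = 38 —(−1)→ 37
37 —HB6→ 6^2 + 1 —bump→ 7^2 + 1 = 50 —(−1)→ 49
49 —HB7→ 7^2 —bump→ 8^2 = 64 —(−1)→ 63

14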